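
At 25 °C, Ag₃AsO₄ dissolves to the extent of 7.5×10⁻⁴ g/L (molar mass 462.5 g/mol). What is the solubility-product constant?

Ksp = 1.9×10⁻²²

Convert to molarity: s = 7.5×10⁻⁴ / 462.5 = 1.622×10⁻⁶ mol/L
Ag₃AsO₄(s) ⇌ 3 Ag⁺(aq) + AsO₄³⁻(aq)
Call the molar solubility s, so that [Ag⁺] = 3s and [AsO₄³⁻] = s.
Ksp = [Ag⁺]^3[AsO₄³⁻] = (3s)^3 · s = 27s^4
Ksp = 27 × (1.622×10⁻⁶)^4 = 1.9×10⁻²²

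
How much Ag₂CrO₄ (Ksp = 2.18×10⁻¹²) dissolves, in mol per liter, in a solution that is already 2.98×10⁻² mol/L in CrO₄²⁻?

Ag₂CrO₄(s) ⇌ 2 Ag⁺(aq) + CrO₄²⁻(aq)
The solution already contains CrO₄²⁻ at 2.98×10⁻² mol/L. Let s be the molar solubility of Ag₂CrO₄.
[CrO₄²⁻] ≈ 2.98×10⁻² mol/L (common ion dominates); [Ag⁺] = 2s.
Ksp = [Ag⁺]^2[CrO₄²⁻] = (2s)^2(2.98×10⁻²)
(2s)^2 = 2.18×10⁻¹² / (2.98×10⁻²) = 7.32×10⁻¹¹
s = 4.28×10⁻⁶ mol/L

4.28×10⁻⁶ M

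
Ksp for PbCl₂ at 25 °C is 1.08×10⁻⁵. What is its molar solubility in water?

1.39×10⁻² M

PbCl₂(s) ⇌ Pb²⁺(aq) + 2 Cl⁻(aq)
If s mol/L of PbCl₂ dissolves, [Pb²⁺] = s and [Cl⁻] = 2s.
Ksp = [Pb²⁺][Cl⁻]^2 = s · (2s)^2 = 4s^3
4s^3 = 1.08×10⁻⁵  ⇒  s^3 = 2.70×10⁻⁶
s = (2.70×10⁻⁶)^(1/3) = 1.39×10⁻² mol L⁻¹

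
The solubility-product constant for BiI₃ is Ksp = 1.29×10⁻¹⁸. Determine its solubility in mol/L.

1.48×10⁻⁵ M

BiI₃(s) ⇌ Bi³⁺(aq) + 3 I⁻(aq)
Call the molar solubility s, so that [Bi³⁺] = s and [I⁻] = 3s.
Ksp = [Bi³⁺][I⁻]^3 = s · (3s)^3 = 27s^4
27s^4 = 1.29×10⁻¹⁸  ⇒  s^4 = 4.78×10⁻²⁰
Taking the 4th root, s = 1.48×10⁻⁵ mol/L.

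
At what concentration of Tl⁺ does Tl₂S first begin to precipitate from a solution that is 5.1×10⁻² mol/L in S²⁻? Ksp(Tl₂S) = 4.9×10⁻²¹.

Precipitation of each salt begins when its ion product equals Ksp.
Tl₂S(s) ⇌ 2 Tl⁺(aq) + S²⁻(aq)
Ksp = [Tl⁺]^2[S²⁻] = [Tl⁺]^2(5.1×10⁻²)
[Tl⁺]^2 = 4.9×10⁻²¹ / (5.1×10⁻²) = 9.6×10⁻²⁰
[Tl⁺] = 3.1×10⁻¹⁰ mol/L

3.1×10⁻¹⁰ M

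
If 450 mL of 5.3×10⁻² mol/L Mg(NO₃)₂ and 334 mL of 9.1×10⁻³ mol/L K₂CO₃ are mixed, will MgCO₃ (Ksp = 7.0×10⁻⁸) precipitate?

The combined volume is 784 mL.
[Mg²⁺] = (5.3×10⁻²)(450)/784 = 3.0×10⁻² mol/L
[CO₃²⁻] = (9.1×10⁻³)(334)/784 = 3.9×10⁻³ mol/L
Q = [Mg²⁺][CO₃²⁻] = 1.2×10⁻⁴
Because Q > Ksp (1.2×10⁻⁴ vs 7.0×10⁻⁸), a precipitate of MgCO₃ forms.

Yes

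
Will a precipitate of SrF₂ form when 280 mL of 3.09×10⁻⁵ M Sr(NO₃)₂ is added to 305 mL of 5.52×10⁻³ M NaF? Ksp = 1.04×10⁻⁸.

The combined volume is 585 mL.
[Sr²⁺] = (3.09×10⁻⁵)(280)/585 = 1.48×10⁻⁵ M
[F⁻] = (5.52×10⁻³)(305)/585 = 2.88×10⁻³ M
Q = [Sr²⁺][F⁻]^2 = 1.22×10⁻¹⁰
Q = 1.22×10⁻¹⁰ < Ksp = 1.04×10⁻⁸, so the solution is unsaturated and no precipitate forms.

No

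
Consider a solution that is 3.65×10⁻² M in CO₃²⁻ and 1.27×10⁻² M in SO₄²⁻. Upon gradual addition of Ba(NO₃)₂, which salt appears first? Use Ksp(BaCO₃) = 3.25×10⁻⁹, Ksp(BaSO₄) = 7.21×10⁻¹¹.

The threshold for precipitation is Q = Ksp.
For BaCO₃: [Ba²⁺] = (Ksp/[CO₃²⁻]) = 8.90×10⁻⁸ M
For BaSO₄: [Ba²⁺] = (Ksp/[SO₄²⁻]) = 5.68×10⁻⁹ M
The smaller threshold [Ba²⁺] is reached first, so BaSO₄ precipitates first.

BaSO₄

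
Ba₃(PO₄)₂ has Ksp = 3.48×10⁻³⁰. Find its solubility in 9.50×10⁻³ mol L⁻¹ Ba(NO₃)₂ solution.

Ba₃(PO₄)₂(s) ⇌ 3 Ba²⁺(aq) + 2 PO₄³⁻(aq)
Ba²⁺ is already present at 9.50×10⁻³ mol L⁻¹. If s mol/L of Ba₃(PO₄)₂ dissolves, [PO₄³⁻] = 2s while [Ba²⁺] ≈ 9.50×10⁻³ mol L⁻¹.
Ksp = [Ba²⁺]^3[PO₄³⁻]^2 = (9.50×10⁻³)^3(2s)^2
(2s)^2 = 3.48×10⁻³⁰ / (9.50×10⁻³)^3 = 4.06×10⁻²⁴
s = 1.01×10⁻¹² mol L⁻¹

1.01×10⁻¹² M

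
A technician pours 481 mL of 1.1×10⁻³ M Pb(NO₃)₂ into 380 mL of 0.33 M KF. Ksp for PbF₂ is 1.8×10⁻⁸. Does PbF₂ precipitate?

Yes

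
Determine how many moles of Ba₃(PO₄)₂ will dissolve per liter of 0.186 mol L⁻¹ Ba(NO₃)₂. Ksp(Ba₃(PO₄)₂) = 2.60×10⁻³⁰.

1.01×10⁻¹⁴ M

Ba₃(PO₄)₂(s) ⇌ 3 Ba²⁺(aq) + 2 PO₄³⁻(aq)
With Ba²⁺ already at 0.186 mol L⁻¹ and s small, take [Ba²⁺] ≈ 0.186 mol L⁻¹ and [PO₄³⁻] = 2s.
Ksp = [Ba²⁺]^3[PO₄³⁻]^2 = (0.186)^3(2s)^2
(2s)^2 = 2.60×10⁻³⁰ / (0.186)^3 = 4.04×10⁻²⁸
s = 1.01×10⁻¹⁴ mol L⁻¹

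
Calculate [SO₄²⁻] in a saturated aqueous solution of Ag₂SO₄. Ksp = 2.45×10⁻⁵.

Ag₂SO₄(s) ⇌ 2 Ag⁺(aq) + SO₄²⁻(aq)
Call the molar solubility s, so that [Ag⁺] = 2s and [SO₄²⁻] = s.
Ksp = [Ag⁺]^2[SO₄²⁻] = (2s)^2 · s = 4s^3 = 2.45×10⁻⁵
s = 1.83×10⁻² M
[SO₄²⁻] = s = 1.83×10⁻² M

1.83×10⁻² M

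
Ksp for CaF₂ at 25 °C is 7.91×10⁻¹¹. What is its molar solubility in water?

2.70×10⁻⁴ M

CaF₂(s) ⇌ Ca²⁺(aq) + 2 F⁻(aq)
For each mole of CaF₂ that dissolves per liter, [Ca²⁺] = s and [F⁻] = 2s; let s denote this solubility.
Ksp = [Ca²⁺][F⁻]^2 = s · (2s)^2 = 4s^3
4s^3 = 7.91×10⁻¹¹  ⇒  s^3 = 1.98×10⁻¹¹
s = 2.70×10⁻⁴ mol L⁻¹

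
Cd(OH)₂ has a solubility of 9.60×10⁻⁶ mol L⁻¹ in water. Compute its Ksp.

Cd(OH)₂(s) ⇌ Cd²⁺(aq) + 2 OH⁻(aq)
Let s be the molar solubility. Then [Cd²⁺] = s and [OH⁻] = 2s.
Ksp = [Cd²⁺][OH⁻]^2 = s · (2s)^2 = 4s^3
Ksp = 4 × (9.60×10⁻⁶)^3 = 3.54×10⁻¹⁵

Ksp = 3.54×10⁻¹⁵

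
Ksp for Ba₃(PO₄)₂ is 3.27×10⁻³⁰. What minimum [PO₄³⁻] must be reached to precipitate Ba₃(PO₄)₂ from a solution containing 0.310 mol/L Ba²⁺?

A salt starts to precipitate once the ion product Q reaches its Ksp.
Ba₃(PO₄)₂(s) ⇌ 3 Ba²⁺(aq) + 2 PO₄³⁻(aq)
Ksp = [Ba²⁺]^3[PO₄³⁻]^2 = [PO₄³⁻]^2(0.310)^3
[PO₄³⁻]^2 = 3.27×10⁻³⁰ / (0.310)^3 = 1.10×10⁻²⁸
[PO₄³⁻] = 1.05×10⁻¹⁴ mol/L

1.05×10⁻¹⁴ M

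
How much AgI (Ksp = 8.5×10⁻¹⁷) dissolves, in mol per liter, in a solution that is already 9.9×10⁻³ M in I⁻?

AgI(s) ⇌ Ag⁺(aq) + I⁻(aq)
The solution already contains I⁻ at 9.9×10⁻³ M. Let s be the molar solubility of AgI.
[I⁻] ≈ 9.9×10⁻³ M (common ion dominates); [Ag⁺] = s.
Ksp = [Ag⁺][I⁻] = s(9.9×10⁻³)
s = 8.5×10⁻¹⁷ / (9.9×10⁻³) = 8.6×10⁻¹⁵
s = 8.6×10⁻¹⁵ M

8.6×10⁻¹⁵ M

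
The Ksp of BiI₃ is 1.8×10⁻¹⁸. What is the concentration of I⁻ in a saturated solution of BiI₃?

4.8×10⁻⁵ M

BiI₃(s) ⇌ Bi³⁺(aq) + 3 I⁻(aq)
Call the molar solubility s, so that [Bi³⁺] = s and [I⁻] = 3s.
Ksp = [Bi³⁺][I⁻]^3 = s · (3s)^3 = 27s^4 = 1.8×10⁻¹⁸
s = 1.6×10⁻⁵ mol L⁻¹
[I⁻] = 3s = 4.8×10⁻⁵ mol L⁻¹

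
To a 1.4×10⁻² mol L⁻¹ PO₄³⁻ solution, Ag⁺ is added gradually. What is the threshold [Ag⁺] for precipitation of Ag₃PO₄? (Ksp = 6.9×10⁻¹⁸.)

Precipitation of each salt begins when its ion product equals Ksp.
Ag₃PO₄(s) ⇌ 3 Ag⁺(aq) + PO₄³⁻(aq)
Ksp = [Ag⁺]^3[PO₄³⁻] = [Ag⁺]^3(1.4×10⁻²)
[Ag⁺]^3 = 6.9×10⁻¹⁸ / (1.4×10⁻²) = 4.9×10⁻¹⁶
[Ag⁺] = 7.9×10⁻⁶ mol L⁻¹

7.9×10⁻⁶ M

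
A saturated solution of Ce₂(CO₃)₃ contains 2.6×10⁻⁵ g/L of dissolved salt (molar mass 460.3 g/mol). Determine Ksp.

Convert to molarity: s = 2.6×10⁻⁵ / 460.3 = 5.648×10⁻⁸ mol/L
Ce₂(CO₃)₃(s) ⇌ 2 Ce³⁺(aq) + 3 CO₃²⁻(aq)
If s mol/L of Ce₂(CO₃)₃ dissolves, [Ce³⁺] = 2s and [CO₃²⁻] = 3s.
Ksp = [Ce³⁺]^2[CO₃²⁻]^3 = (2s)^2 · (3s)^3 = 108s^5
Ksp = 108 × (5.648×10⁻⁸)^5 = 6.2×10⁻³⁵

Ksp = 6.2×10⁻³⁵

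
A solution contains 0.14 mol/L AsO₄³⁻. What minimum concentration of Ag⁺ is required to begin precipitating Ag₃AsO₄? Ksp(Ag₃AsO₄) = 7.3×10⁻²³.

8.0×10⁻⁸ M

The threshold for precipitation is Q = Ksp.
Ag₃AsO₄(s) ⇌ 3 Ag⁺(aq) + AsO₄³⁻(aq)
Ksp = [Ag⁺]^3[AsO₄³⁻] = [Ag⁺]^3(0.14)
[Ag⁺]^3 = 7.3×10⁻²³ / (0.14) = 5.2×10⁻²²
[Ag⁺] = 8.0×10⁻⁸ mol/L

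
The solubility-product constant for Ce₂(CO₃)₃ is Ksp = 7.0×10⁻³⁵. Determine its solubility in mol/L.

5.8×10⁻⁸ M

Ce₂(CO₃)₃(s) ⇌ 2 Ce³⁺(aq) + 3 CO₃²⁻(aq)
Call the molar solubility s, so that [Ce³⁺] = 2s and [CO₃²⁻] = 3s.
Ksp = [Ce³⁺]^2[CO₃²⁻]^3 = (2s)^2 · (3s)^3 = 108s^5
108s^5 = 7.0×10⁻³⁵  ⇒  s^5 = 6.5×10⁻³⁷
s = 5.8×10⁻⁸ M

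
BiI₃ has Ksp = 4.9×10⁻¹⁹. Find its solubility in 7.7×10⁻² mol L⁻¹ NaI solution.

1.1×10⁻¹⁵ M

BiI₃(s) ⇌ Bi³⁺(aq) + 3 I⁻(aq)
With I⁻ already at 7.7×10⁻² mol L⁻¹ and s small, take [I⁻] ≈ 7.7×10⁻² mol L⁻¹ and [Bi³⁺] = s.
Ksp = [Bi³⁺][I⁻]^3 = s(7.7×10⁻²)^3
s = 4.9×10⁻¹⁹ / (7.7×10⁻²)^3 = 1.1×10⁻¹⁵
s = 1.1×10⁻¹⁵ mol L⁻¹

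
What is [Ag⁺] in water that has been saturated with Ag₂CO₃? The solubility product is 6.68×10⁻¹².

2.37×10⁻⁴ M

Ag₂CO₃(s) ⇌ 2 Ag⁺(aq) + CO₃²⁻(aq)
If s mol/L of Ag₂CO₃ dissolves, [Ag⁺] = 2s and [CO₃²⁻] = s.
Ksp = [Ag⁺]^2[CO₃²⁻] = (2s)^2 · s = 4s^3 = 6.68×10⁻¹²
s = 1.19×10⁻⁴ M
[Ag⁺] = 2s = 2.37×10⁻⁴ M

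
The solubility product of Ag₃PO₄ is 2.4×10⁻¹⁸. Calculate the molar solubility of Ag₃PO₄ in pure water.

1.7×10⁻⁵ M

Ag₃PO₄(s) ⇌ 3 Ag⁺(aq) + PO₄³⁻(aq)
Let s be the molar solubility. Then [Ag⁺] = 3s and [PO₄³⁻] = s.
Ksp = [Ag⁺]^3[PO₄³⁻] = (3s)^3 · s = 27s^4
27s^4 = 2.4×10⁻¹⁸  ⇒  s^4 = 8.9×10⁻²⁰
Taking the 4th root, s = 1.7×10⁻⁵ M.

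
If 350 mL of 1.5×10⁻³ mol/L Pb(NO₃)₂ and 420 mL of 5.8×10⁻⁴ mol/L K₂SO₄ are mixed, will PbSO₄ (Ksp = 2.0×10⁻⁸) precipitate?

Yes

The combined volume is 770 mL.
[Pb²⁺] = (1.5×10⁻³)(350)/770 = 6.8×10⁻⁴ mol/L
[SO₄²⁻] = (5.8×10⁻⁴)(420)/770 = 3.2×10⁻⁴ mol/L
Q = [Pb²⁺][SO₄²⁻] = 2.2×10⁻⁷
Since Q (2.2×10⁻⁷) exceeds Ksp (2.0×10⁻⁸), PbSO₄ will precipitate.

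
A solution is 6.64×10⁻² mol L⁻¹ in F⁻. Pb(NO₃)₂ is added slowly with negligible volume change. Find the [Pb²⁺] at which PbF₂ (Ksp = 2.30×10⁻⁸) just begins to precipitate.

5.22×10⁻⁶ M

Precipitation begins when Q = Ksp.
PbF₂(s) ⇌ Pb²⁺(aq) + 2 F⁻(aq)
Ksp = [Pb²⁺][F⁻]^2 = [Pb²⁺](6.64×10⁻²)^2
[Pb²⁺] = 2.30×10⁻⁸ / (6.64×10⁻²)^2 = 5.22×10⁻⁶
[Pb²⁺] = 5.22×10⁻⁶ mol L⁻¹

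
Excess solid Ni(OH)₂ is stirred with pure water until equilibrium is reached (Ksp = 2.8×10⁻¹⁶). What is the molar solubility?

Ni(OH)₂(s) ⇌ Ni²⁺(aq) + 2 OH⁻(aq)
Call the molar solubility s, so that [Ni²⁺] = s and [OH⁻] = 2s.
Ksp = [Ni²⁺][OH⁻]^2 = s · (2s)^2 = 4s^3
4s^3 = 2.8×10⁻¹⁶  ⇒  s^3 = 7.0×10⁻¹⁷
s = (7.0×10⁻¹⁷)^(1/3) = 4.1×10⁻⁶ mol L⁻¹

4.1×10⁻⁶ M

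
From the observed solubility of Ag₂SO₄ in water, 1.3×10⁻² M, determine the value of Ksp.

Ksp = 8.8×10⁻⁶

Ag₂SO₄(s) ⇌ 2 Ag⁺(aq) + SO₄²⁻(aq)
With molar solubility s: [Ag⁺] = 2s, [SO₄²⁻] = s.
Ksp = [Ag⁺]^2[SO₄²⁻] = (2s)^2 · s = 4s^3
Ksp = 4 × (1.3×10⁻²)^3 = 8.8×10⁻⁶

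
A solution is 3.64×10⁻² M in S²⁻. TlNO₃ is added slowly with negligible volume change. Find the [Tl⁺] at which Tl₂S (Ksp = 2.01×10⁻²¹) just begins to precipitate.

Each salt precipitates once Q = Ksp for that salt.
Tl₂S(s) ⇌ 2 Tl⁺(aq) + S²⁻(aq)
Ksp = [Tl⁺]^2[S²⁻] = [Tl⁺]^2(3.64×10⁻²)
[Tl⁺]^2 = 2.01×10⁻²¹ / (3.64×10⁻²) = 5.52×10⁻²⁰
[Tl⁺] = 2.35×10⁻¹⁰ M

2.35×10⁻¹⁰ M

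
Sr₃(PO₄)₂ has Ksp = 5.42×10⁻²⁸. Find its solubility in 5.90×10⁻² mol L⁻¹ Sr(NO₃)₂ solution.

8.12×10⁻¹³ M

Sr₃(PO₄)₂(s) ⇌ 3 Sr²⁺(aq) + 2 PO₄³⁻(aq)
The solution already contains Sr²⁺ at 5.90×10⁻² mol L⁻¹. Let s be the molar solubility of Sr₃(PO₄)₂.
[Sr²⁺] ≈ 5.90×10⁻² mol L⁻¹ (common ion dominates); [PO₄³⁻] = 2s.
Ksp = [Sr²⁺]^3[PO₄³⁻]^2 = (5.90×10⁻²)^3(2s)^2
(2s)^2 = 5.42×10⁻²⁸ / (5.90×10⁻²)^3 = 2.64×10⁻²⁴
s = 8.12×10⁻¹³ mol L⁻¹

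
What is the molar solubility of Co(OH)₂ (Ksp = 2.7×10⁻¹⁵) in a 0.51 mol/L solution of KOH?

1.0×10⁻¹⁴ M

Co(OH)₂(s) ⇌ Co²⁺(aq) + 2 OH⁻(aq)
OH⁻ is already present at 0.51 mol/L. If s mol/L of Co(OH)₂ dissolves, [Co²⁺] = s while [OH⁻] ≈ 0.51 mol/L.
Ksp = [Co²⁺][OH⁻]^2 = s(0.51)^2
s = 2.7×10⁻¹⁵ / (0.51)^2 = 1.0×10⁻¹⁴
s = 1.0×10⁻¹⁴ mol/L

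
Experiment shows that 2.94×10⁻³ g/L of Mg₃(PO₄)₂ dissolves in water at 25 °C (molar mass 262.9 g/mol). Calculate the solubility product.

Ksp = 1.89×10⁻²³

s = (2.94×10⁻³ g L⁻¹)/(262.9 g mol⁻¹) = 1.1183×10⁻⁵ M
Mg₃(PO₄)₂(s) ⇌ 3 Mg²⁺(aq) + 2 PO₄³⁻(aq)
Let s be the molar solubility. Then [Mg²⁺] = 3s and [PO₄³⁻] = 2s.
Ksp = [Mg²⁺]^3[PO₄³⁻]^2 = (3s)^3 · (2s)^2 = 108s^5
Ksp = 108 × (1.1183×10⁻⁵)^5 = 1.89×10⁻²³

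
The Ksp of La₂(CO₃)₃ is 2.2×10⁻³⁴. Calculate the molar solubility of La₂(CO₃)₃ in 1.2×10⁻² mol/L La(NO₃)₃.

3.8×10⁻¹¹ M

La₂(CO₃)₃(s) ⇌ 2 La³⁺(aq) + 3 CO₃²⁻(aq)
Let s be the solubility of La₂(CO₃)₃ here. The common ion gives [La³⁺] ≈ 1.2×10⁻² mol/L, and [CO₃²⁻] = 3s.
Ksp = [La³⁺]^2[CO₃²⁻]^3 = (1.2×10⁻²)^2(3s)^3
(3s)^3 = 2.2×10⁻³⁴ / (1.2×10⁻²)^2 = 1.5×10⁻³⁰
s = 3.8×10⁻¹¹ mol/L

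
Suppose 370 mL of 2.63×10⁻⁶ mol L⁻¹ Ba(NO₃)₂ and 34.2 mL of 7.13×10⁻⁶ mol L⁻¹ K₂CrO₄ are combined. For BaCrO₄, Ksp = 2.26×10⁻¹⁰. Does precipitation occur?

No

Total volume after mixing = 370 + 34.2 = 404.2 mL.
[Ba²⁺] = (2.63×10⁻⁶)(370)/404.2 = 2.41×10⁻⁶ mol L⁻¹
[CrO₄²⁻] = (7.13×10⁻⁶)(34.2)/404.2 = 6.03×10⁻⁷ mol L⁻¹
Q = [Ba²⁺][CrO₄²⁻] = 1.45×10⁻¹²
Since Q (1.45×10⁻¹²) is less than Ksp (2.26×10⁻¹⁰), no BaCrO₄ precipitates.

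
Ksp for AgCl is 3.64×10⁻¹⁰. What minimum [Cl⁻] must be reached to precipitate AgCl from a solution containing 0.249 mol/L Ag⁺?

A salt starts to precipitate once the ion product Q reaches its Ksp.
AgCl(s) ⇌ Ag⁺(aq) + Cl⁻(aq)
Ksp = [Ag⁺][Cl⁻] = [Cl⁻](0.249)
[Cl⁻] = 3.64×10⁻¹⁰ / (0.249) = 1.46×10⁻⁹
[Cl⁻] = 1.46×10⁻⁹ mol/L

1.46×10⁻⁹ M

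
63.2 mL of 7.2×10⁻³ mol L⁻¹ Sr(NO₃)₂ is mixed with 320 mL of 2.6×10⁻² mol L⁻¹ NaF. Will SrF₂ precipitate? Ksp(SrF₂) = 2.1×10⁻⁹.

The combined volume is 383.2 mL.
[Sr²⁺] = (7.2×10⁻³)(63.2)/383.2 = 1.2×10⁻³ mol L⁻¹
[F⁻] = (2.6×10⁻²)(320)/383.2 = 2.2×10⁻² mol L⁻¹
Q = [Sr²⁺][F⁻]^2 = 5.6×10⁻⁷
Since Q (5.6×10⁻⁷) exceeds Ksp (2.1×10⁻⁹), SrF₂ will precipitate.

Yes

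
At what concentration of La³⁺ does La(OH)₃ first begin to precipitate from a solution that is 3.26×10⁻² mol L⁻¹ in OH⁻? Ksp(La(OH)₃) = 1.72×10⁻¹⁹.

4.96×10⁻¹⁵ M

The threshold for precipitation is Q = Ksp.
La(OH)₃(s) ⇌ La³⁺(aq) + 3 OH⁻(aq)
Ksp = [La³⁺][OH⁻]^3 = [La³⁺](3.26×10⁻²)^3
[La³⁺] = 1.72×10⁻¹⁹ / (3.26×10⁻²)^3 = 4.96×10⁻¹⁵
[La³⁺] = 4.96×10⁻¹⁵ mol L⁻¹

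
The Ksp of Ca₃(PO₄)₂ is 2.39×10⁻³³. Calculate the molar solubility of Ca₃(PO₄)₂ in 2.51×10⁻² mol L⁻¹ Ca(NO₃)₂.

6.15×10⁻¹⁵ M

Ca₃(PO₄)₂(s) ⇌ 3 Ca²⁺(aq) + 2 PO₄³⁻(aq)
Ca²⁺ is already present at 2.51×10⁻² mol L⁻¹. If s mol/L of Ca₃(PO₄)₂ dissolves, [PO₄³⁻] = 2s while [Ca²⁺] ≈ 2.51×10⁻² mol L⁻¹.
Ksp = [Ca²⁺]^3[PO₄³⁻]^2 = (2.51×10⁻²)^3(2s)^2
(2s)^2 = 2.39×10⁻³³ / (2.51×10⁻²)^3 = 1.51×10⁻²⁸
s = 6.15×10⁻¹⁵ mol L⁻¹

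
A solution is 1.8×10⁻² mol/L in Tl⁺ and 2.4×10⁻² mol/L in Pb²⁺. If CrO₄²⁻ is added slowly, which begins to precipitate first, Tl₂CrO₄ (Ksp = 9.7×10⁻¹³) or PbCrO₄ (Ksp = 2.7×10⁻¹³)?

PbCrO₄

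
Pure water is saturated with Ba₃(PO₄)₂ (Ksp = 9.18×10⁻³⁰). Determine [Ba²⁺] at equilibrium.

1.83×10⁻⁶ M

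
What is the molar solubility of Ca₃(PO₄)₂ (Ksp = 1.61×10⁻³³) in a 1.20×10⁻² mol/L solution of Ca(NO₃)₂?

Ca₃(PO₄)₂(s) ⇌ 3 Ca²⁺(aq) + 2 PO₄³⁻(aq)
Let s be the solubility of Ca₃(PO₄)₂ here. The common ion gives [Ca²⁺] ≈ 1.20×10⁻² mol/L, and [PO₄³⁻] = 2s.
Ksp = [Ca²⁺]^3[PO₄³⁻]^2 = (1.20×10⁻²)^3(2s)^2
(2s)^2 = 1.61×10⁻³³ / (1.20×10⁻²)^3 = 9.32×10⁻²⁸
s = 1.53×10⁻¹⁴ mol/L

1.53×10⁻¹⁴ M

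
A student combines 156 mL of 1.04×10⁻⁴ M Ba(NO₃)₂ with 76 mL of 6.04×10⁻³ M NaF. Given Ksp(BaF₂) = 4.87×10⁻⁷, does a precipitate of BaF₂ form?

Total volume after mixing = 156 + 76 = 232 mL.
[Ba²⁺] = (1.04×10⁻⁴)(156)/232 = 6.99×10⁻⁵ M
[F⁻] = (6.04×10⁻³)(76)/232 = 1.98×10⁻³ M
Q = [Ba²⁺][F⁻]^2 = 2.74×10⁻¹⁰
Q < Ksp (2.74×10⁻¹⁰ vs 4.87×10⁻⁷); the solution remains unsaturated and no precipitate forms.

No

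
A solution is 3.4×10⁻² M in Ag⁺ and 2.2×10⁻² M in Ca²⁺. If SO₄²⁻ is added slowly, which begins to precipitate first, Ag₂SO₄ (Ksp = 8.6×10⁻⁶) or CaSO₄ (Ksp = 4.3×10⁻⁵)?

CaSO₄

The threshold for precipitation is Q = Ksp.
For Ag₂SO₄: [SO₄²⁻] = (Ksp/[Ag⁺]^2) = 7.4×10⁻³ M
For CaSO₄: [SO₄²⁻] = (Ksp/[Ca²⁺]) = 2.0×10⁻³ M
CaSO₄ requires the lower [SO₄²⁻], so it precipitates first.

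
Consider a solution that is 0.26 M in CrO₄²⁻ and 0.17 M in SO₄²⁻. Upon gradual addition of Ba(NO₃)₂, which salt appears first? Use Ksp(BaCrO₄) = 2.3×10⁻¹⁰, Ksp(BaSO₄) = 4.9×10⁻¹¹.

BaSO₄

Each salt precipitates once Q = Ksp for that salt.
For BaCrO₄: [Ba²⁺] = (Ksp/[CrO₄²⁻]) = 8.8×10⁻¹⁰ M
For BaSO₄: [Ba²⁺] = (Ksp/[SO₄²⁻]) = 2.9×10⁻¹⁰ M
BaSO₄ requires the lower [Ba²⁺], so it precipitates first.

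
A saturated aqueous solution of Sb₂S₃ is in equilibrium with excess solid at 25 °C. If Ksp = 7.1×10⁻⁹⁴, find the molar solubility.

9.2×10⁻²⁰ M

Sb₂S₃(s) ⇌ 2 Sb³⁺(aq) + 3 S²⁻(aq)
Let s be the molar solubility. Then [Sb³⁺] = 2s and [S²⁻] = 3s.
Ksp = [Sb³⁺]^2[S²⁻]^3 = (2s)^2 · (3s)^3 = 108s^5
108s^5 = 7.1×10⁻⁹⁴  ⇒  s^5 = 6.6×10⁻⁹⁶
s = 9.2×10⁻²⁰ M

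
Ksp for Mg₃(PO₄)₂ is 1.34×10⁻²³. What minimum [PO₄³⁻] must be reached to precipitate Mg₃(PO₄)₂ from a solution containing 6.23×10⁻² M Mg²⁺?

2.35×10⁻¹⁰ M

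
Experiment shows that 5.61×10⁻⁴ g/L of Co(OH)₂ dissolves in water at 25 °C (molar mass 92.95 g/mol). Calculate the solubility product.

Ksp = 8.79×10⁻¹⁶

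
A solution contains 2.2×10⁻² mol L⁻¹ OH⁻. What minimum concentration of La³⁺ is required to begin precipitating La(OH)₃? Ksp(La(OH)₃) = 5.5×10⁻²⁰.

5.2×10⁻¹⁵ M

Precipitation begins when Q = Ksp.
La(OH)₃(s) ⇌ La³⁺(aq) + 3 OH⁻(aq)
Ksp = [La³⁺][OH⁻]^3 = [La³⁺](2.2×10⁻²)^3
[La³⁺] = 5.5×10⁻²⁰ / (2.2×10⁻²)^3 = 5.2×10⁻¹⁵
[La³⁺] = 5.2×10⁻¹⁵ mol L⁻¹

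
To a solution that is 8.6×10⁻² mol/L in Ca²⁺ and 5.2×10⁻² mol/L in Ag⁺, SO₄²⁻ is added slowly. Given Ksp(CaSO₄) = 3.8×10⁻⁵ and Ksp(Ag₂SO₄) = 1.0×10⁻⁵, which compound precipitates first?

The threshold for precipitation is Q = Ksp.
For CaSO₄: [SO₄²⁻] = (Ksp/[Ca²⁺]) = 4.4×10⁻⁴ mol/L
For Ag₂SO₄: [SO₄²⁻] = (Ksp/[Ag⁺]^2) = 3.7×10⁻³ mol/L
Since CaSO₄ needs less SO₄²⁻ to reach saturation, it precipitates first.

CaSO₄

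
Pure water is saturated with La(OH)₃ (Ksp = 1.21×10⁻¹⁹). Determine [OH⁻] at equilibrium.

La(OH)₃(s) ⇌ La³⁺(aq) + 3 OH⁻(aq)
Let s be the molar solubility. Then [La³⁺] = s and [OH⁻] = 3s.
Ksp = [La³⁺][OH⁻]^3 = s · (3s)^3 = 27s^4 = 1.21×10⁻¹⁹
s = 8.18×10⁻⁶ mol/L
[OH⁻] = 3s = 2.45×10⁻⁵ mol/L

2.45×10⁻⁵ M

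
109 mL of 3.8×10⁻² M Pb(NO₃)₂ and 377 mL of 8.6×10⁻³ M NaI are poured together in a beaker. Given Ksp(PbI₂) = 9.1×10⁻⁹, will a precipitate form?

Yes

The combined volume is 486 mL.
[Pb²⁺] = (3.8×10⁻²)(109)/486 = 8.5×10⁻³ M
[I⁻] = (8.6×10⁻³)(377)/486 = 6.7×10⁻³ M
Q = [Pb²⁺][I⁻]^2 = 3.8×10⁻⁷
Because Q > Ksp (3.8×10⁻⁷ vs 9.1×10⁻⁹), a precipitate of PbI₂ forms.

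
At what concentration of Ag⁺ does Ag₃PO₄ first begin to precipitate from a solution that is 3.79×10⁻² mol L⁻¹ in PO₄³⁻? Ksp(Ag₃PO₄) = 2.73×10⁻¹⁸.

Precipitation begins when Q = Ksp.
Ag₃PO₄(s) ⇌ 3 Ag⁺(aq) + PO₄³⁻(aq)
Ksp = [Ag⁺]^3[PO₄³⁻] = [Ag⁺]^3(3.79×10⁻²)
[Ag⁺]^3 = 2.73×10⁻¹⁸ / (3.79×10⁻²) = 7.20×10⁻¹⁷
[Ag⁺] = 4.16×10⁻⁶ mol L⁻¹

4.16×10⁻⁶ M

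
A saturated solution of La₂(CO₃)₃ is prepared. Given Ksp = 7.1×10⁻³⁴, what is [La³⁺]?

1.8×10⁻⁷ M

La₂(CO₃)₃(s) ⇌ 2 La³⁺(aq) + 3 CO₃²⁻(aq)
For each mole of La₂(CO₃)₃ that dissolves per liter, [La³⁺] = 2s and [CO₃²⁻] = 3s; let s denote this solubility.
Ksp = [La³⁺]^2[CO₃²⁻]^3 = (2s)^2 · (3s)^3 = 108s^5 = 7.1×10⁻³⁴
s = 9.2×10⁻⁸ mol L⁻¹
[La³⁺] = 2s = 1.8×10⁻⁷ mol L⁻¹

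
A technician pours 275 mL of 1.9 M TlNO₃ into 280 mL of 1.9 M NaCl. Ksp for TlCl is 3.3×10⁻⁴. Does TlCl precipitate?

Yes

After mixing, V = 275 mL + 280 mL = 555 mL.
[Tl⁺] = (1.9)(275)/555 = 0.94 M
[Cl⁻] = (1.9)(280)/555 = 0.96 M
Q = [Tl⁺][Cl⁻] = 0.90
Since Q (0.90) exceeds Ksp (3.3×10⁻⁴), TlCl will precipitate.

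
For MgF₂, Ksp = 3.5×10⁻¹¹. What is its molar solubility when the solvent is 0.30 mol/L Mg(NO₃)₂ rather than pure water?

5.4×10⁻⁶ M

MgF₂(s) ⇌ Mg²⁺(aq) + 2 F⁻(aq)
With Mg²⁺ already at 0.30 mol/L and s small, take [Mg²⁺] ≈ 0.30 mol/L and [F⁻] = 2s.
Ksp = [Mg²⁺][F⁻]^2 = (0.30)(2s)^2
(2s)^2 = 3.5×10⁻¹¹ / (0.30) = 1.2×10⁻¹⁰
s = 5.4×10⁻⁶ mol/L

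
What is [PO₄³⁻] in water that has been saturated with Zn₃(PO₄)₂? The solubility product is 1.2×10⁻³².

Zn₃(PO₄)₂(s) ⇌ 3 Zn²⁺(aq) + 2 PO₄³⁻(aq)
Call the molar solubility s, so that [Zn²⁺] = 3s and [PO₄³⁻] = 2s.
Ksp = [Zn²⁺]^3[PO₄³⁻]^2 = (3s)^3 · (2s)^2 = 108s^5 = 1.2×10⁻³²
s = 1.6×10⁻⁷ mol L⁻¹
[PO₄³⁻] = 2s = 3.2×10⁻⁷ mol L⁻¹

3.2×10⁻⁷ M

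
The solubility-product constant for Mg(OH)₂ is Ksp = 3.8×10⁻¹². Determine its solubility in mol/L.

Mg(OH)₂(s) ⇌ Mg²⁺(aq) + 2 OH⁻(aq)
With molar solubility s: [Mg²⁺] = s, [OH⁻] = 2s.
Ksp = [Mg²⁺][OH⁻]^2 = s · (2s)^2 = 4s^3
4s^3 = 3.8×10⁻¹²  ⇒  s^3 = 9.5×10⁻¹³
s = (9.5×10⁻¹³)^(1/3) = 9.8×10⁻⁵ M

9.8×10⁻⁵ M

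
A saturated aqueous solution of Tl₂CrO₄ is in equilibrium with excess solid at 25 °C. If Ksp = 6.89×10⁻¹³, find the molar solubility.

5.56×10⁻⁵ M

Tl₂CrO₄(s) ⇌ 2 Tl⁺(aq) + CrO₄²⁻(aq)
Call the molar solubility s, so that [Tl⁺] = 2s and [CrO₄²⁻] = s.
Ksp = [Tl⁺]^2[CrO₄²⁻] = (2s)^2 · s = 4s^3
4s^3 = 6.89×10⁻¹³  ⇒  s^3 = 1.72×10⁻¹³
Taking the 3rd root, s = 5.56×10⁻⁵ mol/L.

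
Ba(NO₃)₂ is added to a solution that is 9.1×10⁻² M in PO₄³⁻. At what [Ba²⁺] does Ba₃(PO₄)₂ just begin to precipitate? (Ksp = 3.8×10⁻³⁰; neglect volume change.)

Precipitation of each salt begins when its ion product equals Ksp.
Ba₃(PO₄)₂(s) ⇌ 3 Ba²⁺(aq) + 2 PO₄³⁻(aq)
Ksp = [Ba²⁺]^3[PO₄³⁻]^2 = [Ba²⁺]^3(9.1×10⁻²)^2
[Ba²⁺]^3 = 3.8×10⁻³⁰ / (9.1×10⁻²)^2 = 4.6×10⁻²⁸
[Ba²⁺] = 7.7×10⁻¹⁰ M

7.7×10⁻¹⁰ M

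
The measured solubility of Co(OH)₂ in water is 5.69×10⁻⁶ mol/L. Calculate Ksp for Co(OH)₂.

Ksp = 7.37×10⁻¹⁶

Co(OH)₂(s) ⇌ Co²⁺(aq) + 2 OH⁻(aq)
For each mole of Co(OH)₂ that dissolves per liter, [Co²⁺] = s and [OH⁻] = 2s; let s denote this solubility.
Ksp = [Co²⁺][OH⁻]^2 = s · (2s)^2 = 4s^3
Ksp = 4 × (5.69×10⁻⁶)^3 = 7.37×10⁻¹⁶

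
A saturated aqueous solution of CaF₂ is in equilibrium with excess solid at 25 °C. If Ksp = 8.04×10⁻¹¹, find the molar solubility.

2.72×10⁻⁴ M

CaF₂(s) ⇌ Ca²⁺(aq) + 2 F⁻(aq)
Call the molar solubility s, so that [Ca²⁺] = s and [F⁻] = 2s.
Ksp = [Ca²⁺][F⁻]^2 = s · (2s)^2 = 4s^3
4s^3 = 8.04×10⁻¹¹  ⇒  s^3 = 2.01×10⁻¹¹
Taking the 3rd root, s = 2.72×10⁻⁴ M.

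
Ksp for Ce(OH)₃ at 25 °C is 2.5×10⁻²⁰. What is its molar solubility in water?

5.5×10⁻⁶ M

Ce(OH)₃(s) ⇌ Ce³⁺(aq) + 3 OH⁻(aq)
Let s be the molar solubility. Then [Ce³⁺] = s and [OH⁻] = 3s.
Ksp = [Ce³⁺][OH⁻]^3 = s · (3s)^3 = 27s^4
27s^4 = 2.5×10⁻²⁰  ⇒  s^4 = 9.3×10⁻²²
s = (9.3×10⁻²²)^(1/4) = 5.5×10⁻⁶ mol L⁻¹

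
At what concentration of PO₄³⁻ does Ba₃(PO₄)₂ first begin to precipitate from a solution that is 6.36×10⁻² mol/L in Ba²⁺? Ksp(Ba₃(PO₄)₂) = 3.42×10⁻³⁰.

1.15×10⁻¹³ M

Precipitation of each salt begins when its ion product equals Ksp.
Ba₃(PO₄)₂(s) ⇌ 3 Ba²⁺(aq) + 2 PO₄³⁻(aq)
Ksp = [Ba²⁺]^3[PO₄³⁻]^2 = [PO₄³⁻]^2(6.36×10⁻²)^3
[PO₄³⁻]^2 = 3.42×10⁻³⁰ / (6.36×10⁻²)^3 = 1.33×10⁻²⁶
[PO₄³⁻] = 1.15×10⁻¹³ mol/L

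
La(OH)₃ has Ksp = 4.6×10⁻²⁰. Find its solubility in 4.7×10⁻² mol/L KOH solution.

4.4×10⁻¹⁶ M

La(OH)₃(s) ⇌ La³⁺(aq) + 3 OH⁻(aq)
The solution already contains OH⁻ at 4.7×10⁻² mol/L. Let s be the molar solubility of La(OH)₃.
[OH⁻] ≈ 4.7×10⁻² mol/L (common ion dominates); [La³⁺] = s.
Ksp = [La³⁺][OH⁻]^3 = s(4.7×10⁻²)^3
s = 4.6×10⁻²⁰ / (4.7×10⁻²)^3 = 4.4×10⁻¹⁶
s = 4.4×10⁻¹⁶ mol/L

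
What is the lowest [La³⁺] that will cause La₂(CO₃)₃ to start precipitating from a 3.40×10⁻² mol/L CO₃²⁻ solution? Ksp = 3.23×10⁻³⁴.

Each salt precipitates once Q = Ksp for that salt.
La₂(CO₃)₃(s) ⇌ 2 La³⁺(aq) + 3 CO₃²⁻(aq)
Ksp = [La³⁺]^2[CO₃²⁻]^3 = [La³⁺]^2(3.40×10⁻²)^3
[La³⁺]^2 = 3.23×10⁻³⁴ / (3.40×10⁻²)^3 = 8.22×10⁻³⁰
[La³⁺] = 2.87×10⁻¹⁵ mol/L

2.87×10⁻¹⁵ M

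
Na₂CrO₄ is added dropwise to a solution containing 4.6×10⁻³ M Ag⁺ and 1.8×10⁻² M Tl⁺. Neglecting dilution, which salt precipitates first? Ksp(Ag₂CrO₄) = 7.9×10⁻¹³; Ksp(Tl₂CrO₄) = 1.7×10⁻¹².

Tl₂CrO₄

Each salt precipitates once Q = Ksp for that salt.
For Ag₂CrO₄: [CrO₄²⁻] = (Ksp/[Ag⁺]^2) = 3.7×10⁻⁸ M
For Tl₂CrO₄: [CrO₄²⁻] = (Ksp/[Tl⁺]^2) = 5.2×10⁻⁹ M
Tl₂CrO₄ requires the lower [CrO₄²⁻], so it precipitates first.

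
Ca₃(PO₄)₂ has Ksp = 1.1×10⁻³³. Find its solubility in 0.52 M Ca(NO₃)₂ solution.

4.4×10⁻¹⁷ M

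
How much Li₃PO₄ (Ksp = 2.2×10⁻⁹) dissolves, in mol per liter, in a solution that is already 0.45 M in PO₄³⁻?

Li₃PO₄(s) ⇌ 3 Li⁺(aq) + PO₄³⁻(aq)
With PO₄³⁻ already at 0.45 M and s small, take [PO₄³⁻] ≈ 0.45 M and [Li⁺] = 3s.
Ksp = [Li⁺]^3[PO₄³⁻] = (3s)^3(0.45)
(3s)^3 = 2.2×10⁻⁹ / (0.45) = 4.9×10⁻⁹
s = 5.7×10⁻⁴ M

5.7×10⁻⁴ M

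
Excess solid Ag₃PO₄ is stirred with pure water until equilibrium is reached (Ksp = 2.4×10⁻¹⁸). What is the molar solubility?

Ag₃PO₄(s) ⇌ 3 Ag⁺(aq) + PO₄³⁻(aq)
Call the molar solubility s, so that [Ag⁺] = 3s and [PO₄³⁻] = s.
Ksp = [Ag⁺]^3[PO₄³⁻] = (3s)^3 · s = 27s^4
27s^4 = 2.4×10⁻¹⁸  ⇒  s^4 = 8.9×10⁻²⁰
Taking the 4th root, s = 1.7×10⁻⁵ mol L⁻¹.

1.7×10⁻⁵ M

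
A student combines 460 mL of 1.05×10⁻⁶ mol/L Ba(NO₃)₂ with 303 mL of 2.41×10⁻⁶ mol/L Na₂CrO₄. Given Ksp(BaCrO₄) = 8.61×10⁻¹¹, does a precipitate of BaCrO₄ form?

No

After mixing, V = 460 mL + 303 mL = 763 mL.
[Ba²⁺] = (1.05×10⁻⁶)(460)/763 = 6.33×10⁻⁷ mol/L
[CrO₄²⁻] = (2.41×10⁻⁶)(303)/763 = 9.57×10⁻⁷ mol/L
Q = [Ba²⁺][CrO₄²⁻] = 6.06×10⁻¹³
Q < Ksp (6.06×10⁻¹³ vs 8.61×10⁻¹¹); the solution remains unsaturated and no precipitate forms.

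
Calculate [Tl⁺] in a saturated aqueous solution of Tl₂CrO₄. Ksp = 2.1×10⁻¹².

1.6×10⁻⁴ M

Tl₂CrO₄(s) ⇌ 2 Tl⁺(aq) + CrO₄²⁻(aq)
If s mol/L of Tl₂CrO₄ dissolves, [Tl⁺] = 2s and [CrO₄²⁻] = s.
Ksp = [Tl⁺]^2[CrO₄²⁻] = (2s)^2 · s = 4s^3 = 2.1×10⁻¹²
s = 8.1×10⁻⁵ mol L⁻¹
[Tl⁺] = 2s = 1.6×10⁻⁴ mol L⁻¹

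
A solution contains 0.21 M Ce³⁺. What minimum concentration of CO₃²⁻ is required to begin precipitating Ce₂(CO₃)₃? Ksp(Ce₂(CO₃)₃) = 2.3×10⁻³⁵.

8.0×10⁻¹² M

Each salt precipitates once Q = Ksp for that salt.
Ce₂(CO₃)₃(s) ⇌ 2 Ce³⁺(aq) + 3 CO₃²⁻(aq)
Ksp = [Ce³⁺]^2[CO₃²⁻]^3 = [CO₃²⁻]^3(0.21)^2
[CO₃²⁻]^3 = 2.3×10⁻³⁵ / (0.21)^2 = 5.2×10⁻³⁴
[CO₃²⁻] = 8.0×10⁻¹² M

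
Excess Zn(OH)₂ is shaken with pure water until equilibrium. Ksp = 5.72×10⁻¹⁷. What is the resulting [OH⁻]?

Zn(OH)₂(s) ⇌ Zn²⁺(aq) + 2 OH⁻(aq)
If s mol/L of Zn(OH)₂ dissolves, [Zn²⁺] = s and [OH⁻] = 2s.
Ksp = [Zn²⁺][OH⁻]^2 = s · (2s)^2 = 4s^3 = 5.72×10⁻¹⁷
s = 2.43×10⁻⁶ mol L⁻¹
[OH⁻] = 2s = 4.85×10⁻⁶ mol L⁻¹

4.85×10⁻⁶ M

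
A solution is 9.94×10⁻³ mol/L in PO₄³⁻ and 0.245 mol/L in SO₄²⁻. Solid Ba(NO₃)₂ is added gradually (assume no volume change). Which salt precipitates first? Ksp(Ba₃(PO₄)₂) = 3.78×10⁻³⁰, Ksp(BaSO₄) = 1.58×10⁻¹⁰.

BaSO₄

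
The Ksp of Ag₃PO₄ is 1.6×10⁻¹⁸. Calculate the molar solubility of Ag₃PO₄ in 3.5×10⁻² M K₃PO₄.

Ag₃PO₄(s) ⇌ 3 Ag⁺(aq) + PO₄³⁻(aq)
With PO₄³⁻ already at 3.5×10⁻² M and s small, take [PO₄³⁻] ≈ 3.5×10⁻² M and [Ag⁺] = 3s.
Ksp = [Ag⁺]^3[PO₄³⁻] = (3s)^3(3.5×10⁻²)
(3s)^3 = 1.6×10⁻¹⁸ / (3.5×10⁻²) = 4.6×10⁻¹⁷
s = 1.2×10⁻⁶ M

1.2×10⁻⁶ M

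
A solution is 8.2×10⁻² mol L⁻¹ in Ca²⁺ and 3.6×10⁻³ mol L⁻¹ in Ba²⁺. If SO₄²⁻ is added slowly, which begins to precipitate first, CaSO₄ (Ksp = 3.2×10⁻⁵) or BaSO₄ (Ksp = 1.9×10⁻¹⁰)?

BaSO₄

A salt starts to precipitate once the ion product Q reaches its Ksp.
For CaSO₄: [SO₄²⁻] = (Ksp/[Ca²⁺]) = 3.9×10⁻⁴ mol L⁻¹
For BaSO₄: [SO₄²⁻] = (Ksp/[Ba²⁺]) = 5.3×10⁻⁸ mol L⁻¹
BaSO₄ requires the lower [SO₄²⁻], so it precipitates first.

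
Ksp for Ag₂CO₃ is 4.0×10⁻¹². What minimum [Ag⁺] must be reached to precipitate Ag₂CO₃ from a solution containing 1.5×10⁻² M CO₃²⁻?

Precipitation of each salt begins when its ion product equals Ksp.
Ag₂CO₃(s) ⇌ 2 Ag⁺(aq) + CO₃²⁻(aq)
Ksp = [Ag⁺]^2[CO₃²⁻] = [Ag⁺]^2(1.5×10⁻²)
[Ag⁺]^2 = 4.0×10⁻¹² / (1.5×10⁻²) = 2.7×10⁻¹⁰
[Ag⁺] = 1.6×10⁻⁵ M

1.6×10⁻⁵ M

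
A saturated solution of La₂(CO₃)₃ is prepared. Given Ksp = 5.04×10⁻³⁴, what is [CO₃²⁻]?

2.58×10⁻⁷ M

La₂(CO₃)₃(s) ⇌ 2 La³⁺(aq) + 3 CO₃²⁻(aq)
For each mole of La₂(CO₃)₃ that dissolves per liter, [La³⁺] = 2s and [CO₃²⁻] = 3s; let s denote this solubility.
Ksp = [La³⁺]^2[CO₃²⁻]^3 = (2s)^2 · (3s)^3 = 108s^5 = 5.04×10⁻³⁴
s = 8.59×10⁻⁸ M
[CO₃²⁻] = 3s = 2.58×10⁻⁷ M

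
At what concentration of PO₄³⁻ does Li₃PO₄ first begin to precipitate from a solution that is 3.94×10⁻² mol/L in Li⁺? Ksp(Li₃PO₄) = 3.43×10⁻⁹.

The threshold for precipitation is Q = Ksp.
Li₃PO₄(s) ⇌ 3 Li⁺(aq) + PO₄³⁻(aq)
Ksp = [Li⁺]^3[PO₄³⁻] = [PO₄³⁻](3.94×10⁻²)^3
[PO₄³⁻] = 3.43×10⁻⁹ / (3.94×10⁻²)^3 = 5.61×10⁻⁵
[PO₄³⁻] = 5.61×10⁻⁵ mol/L

5.61×10⁻⁵ M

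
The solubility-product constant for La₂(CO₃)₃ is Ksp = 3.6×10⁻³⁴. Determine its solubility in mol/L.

La₂(CO₃)₃(s) ⇌ 2 La³⁺(aq) + 3 CO₃²⁻(aq)
With molar solubility s: [La³⁺] = 2s, [CO₃²⁻] = 3s.
Ksp = [La³⁺]^2[CO₃²⁻]^3 = (2s)^2 · (3s)^3 = 108s^5
108s^5 = 3.6×10⁻³⁴  ⇒  s^5 = 3.3×10⁻³⁶
s = 8.0×10⁻⁸ mol/L

8.0×10⁻⁸ M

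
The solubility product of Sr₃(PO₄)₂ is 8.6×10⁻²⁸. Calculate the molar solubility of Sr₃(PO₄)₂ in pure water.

Sr₃(PO₄)₂(s) ⇌ 3 Sr²⁺(aq) + 2 PO₄³⁻(aq)
With molar solubility s: [Sr²⁺] = 3s, [PO₄³⁻] = 2s.
Ksp = [Sr²⁺]^3[PO₄³⁻]^2 = (3s)^3 · (2s)^2 = 108s^5
108s^5 = 8.6×10⁻²⁸  ⇒  s^5 = 8.0×10⁻³⁰
Taking the 5th root, s = 1.5×10⁻⁶ M.

1.5×10⁻⁶ M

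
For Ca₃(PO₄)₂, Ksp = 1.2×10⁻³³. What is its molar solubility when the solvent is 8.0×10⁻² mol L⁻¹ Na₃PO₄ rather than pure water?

1.9×10⁻¹¹ M

Ca₃(PO₄)₂(s) ⇌ 3 Ca²⁺(aq) + 2 PO₄³⁻(aq)
Let s be the solubility of Ca₃(PO₄)₂ here. The common ion gives [PO₄³⁻] ≈ 8.0×10⁻² mol L⁻¹, and [Ca²⁺] = 3s.
Ksp = [Ca²⁺]^3[PO₄³⁻]^2 = (3s)^3(8.0×10⁻²)^2
(3s)^3 = 1.2×10⁻³³ / (8.0×10⁻²)^2 = 1.9×10⁻³¹
s = 1.9×10⁻¹¹ mol L⁻¹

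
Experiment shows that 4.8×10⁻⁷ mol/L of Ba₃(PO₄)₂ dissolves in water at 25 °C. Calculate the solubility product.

Ba₃(PO₄)₂(s) ⇌ 3 Ba²⁺(aq) + 2 PO₄³⁻(aq)
Let s be the molar solubility. Then [Ba²⁺] = 3s and [PO₄³⁻] = 2s.
Ksp = [Ba²⁺]^3[PO₄³⁻]^2 = (3s)^3 · (2s)^2 = 108s^5
Ksp = 108 × (4.8×10⁻⁷)^5 = 2.8×10⁻³⁰

Ksp = 2.8×10⁻³⁰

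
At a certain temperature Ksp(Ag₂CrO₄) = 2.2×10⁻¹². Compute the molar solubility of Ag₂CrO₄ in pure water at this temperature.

Ag₂CrO₄(s) ⇌ 2 Ag⁺(aq) + CrO₄²⁻(aq)
Call the molar solubility s, so that [Ag⁺] = 2s and [CrO₄²⁻] = s.
Ksp = [Ag⁺]^2[CrO₄²⁻] = (2s)^2 · s = 4s^3
4s^3 = 2.2×10⁻¹²  ⇒  s^3 = 5.5×10⁻¹³
s = 8.2×10⁻⁵ M

8.2×10⁻⁵ M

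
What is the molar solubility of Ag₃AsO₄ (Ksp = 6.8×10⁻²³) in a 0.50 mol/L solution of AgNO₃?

5.4×10⁻²² M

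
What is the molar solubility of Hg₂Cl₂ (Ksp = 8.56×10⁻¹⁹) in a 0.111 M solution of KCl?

Hg₂Cl₂(s) ⇌ Hg₂²⁺(aq) + 2 Cl⁻(aq)
The solution already contains Cl⁻ at 0.111 M. Let s be the molar solubility of Hg₂Cl₂.
[Cl⁻] ≈ 0.111 M (common ion dominates); [Hg₂²⁺] = s.
Ksp = [Hg₂²⁺][Cl⁻]^2 = s(0.111)^2
s = 8.56×10⁻¹⁹ / (0.111)^2 = 6.95×10⁻¹⁷
s = 6.95×10⁻¹⁷ M

6.95×10⁻¹⁷ M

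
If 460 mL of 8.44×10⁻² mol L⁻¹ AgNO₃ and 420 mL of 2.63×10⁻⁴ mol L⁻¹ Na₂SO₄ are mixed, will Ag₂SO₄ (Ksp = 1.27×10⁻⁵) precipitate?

The combined volume is 880 mL.
[Ag⁺] = (8.44×10⁻²)(460)/880 = 4.41×10⁻² mol L⁻¹
[SO₄²⁻] = (2.63×10⁻⁴)(420)/880 = 1.26×10⁻⁴ mol L⁻¹
Q = [Ag⁺]^2[SO₄²⁻] = 2.44×10⁻⁷
Q < Ksp (2.44×10⁻⁷ vs 1.27×10⁻⁵); the solution remains unsaturated and no precipitate forms.

No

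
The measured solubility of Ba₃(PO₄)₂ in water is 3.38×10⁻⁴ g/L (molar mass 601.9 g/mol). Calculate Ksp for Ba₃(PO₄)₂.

Ksp = 6.03×10⁻³⁰

s = (3.38×10⁻⁴ g L⁻¹)/(601.9 g mol⁻¹) = 5.6156×10⁻⁷ M
Ba₃(PO₄)₂(s) ⇌ 3 Ba²⁺(aq) + 2 PO₄³⁻(aq)
With molar solubility s: [Ba²⁺] = 3s, [PO₄³⁻] = 2s.
Ksp = [Ba²⁺]^3[PO₄³⁻]^2 = (3s)^3 · (2s)^2 = 108s^5
Ksp = 108 × (5.6156×10⁻⁷)^5 = 6.03×10⁻³⁰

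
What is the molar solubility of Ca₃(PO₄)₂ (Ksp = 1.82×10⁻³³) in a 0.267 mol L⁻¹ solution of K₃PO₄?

9.82×10⁻¹² M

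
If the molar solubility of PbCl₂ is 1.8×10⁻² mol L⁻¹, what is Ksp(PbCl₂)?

PbCl₂(s) ⇌ Pb²⁺(aq) + 2 Cl⁻(aq)
For each mole of PbCl₂ that dissolves per liter, [Pb²⁺] = s and [Cl⁻] = 2s; let s denote this solubility.
Ksp = [Pb²⁺][Cl⁻]^2 = s · (2s)^2 = 4s^3
Ksp = 4 × (1.8×10⁻²)^3 = 2.3×10⁻⁵

Ksp = 2.3×10⁻⁵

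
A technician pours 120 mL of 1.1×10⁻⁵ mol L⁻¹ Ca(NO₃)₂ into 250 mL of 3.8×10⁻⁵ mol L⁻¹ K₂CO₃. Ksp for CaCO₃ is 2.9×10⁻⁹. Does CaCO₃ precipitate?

No

The combined volume is 370 mL.
[Ca²⁺] = (1.1×10⁻⁵)(120)/370 = 3.6×10⁻⁶ mol L⁻¹
[CO₃²⁻] = (3.8×10⁻⁵)(250)/370 = 2.6×10⁻⁵ mol L⁻¹
Q = [Ca²⁺][CO₃²⁻] = 9.2×10⁻¹¹
Since Q (9.2×10⁻¹¹) is less than Ksp (2.9×10⁻⁹), no CaCO₃ precipitates.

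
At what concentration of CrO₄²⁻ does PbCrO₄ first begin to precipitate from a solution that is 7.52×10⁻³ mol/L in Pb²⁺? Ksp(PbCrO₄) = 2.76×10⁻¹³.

3.67×10⁻¹¹ M

Precipitation of each salt begins when its ion product equals Ksp.
PbCrO₄(s) ⇌ Pb²⁺(aq) + CrO₄²⁻(aq)
Ksp = [Pb²⁺][CrO₄²⁻] = [CrO₄²⁻](7.52×10⁻³)
[CrO₄²⁻] = 2.76×10⁻¹³ / (7.52×10⁻³) = 3.67×10⁻¹¹
[CrO₄²⁻] = 3.67×10⁻¹¹ mol/L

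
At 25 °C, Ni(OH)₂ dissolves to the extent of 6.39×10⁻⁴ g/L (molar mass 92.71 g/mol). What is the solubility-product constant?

Ksp = 1.31×10⁻¹⁵

Convert to molarity: s = 6.39×10⁻⁴ / 92.71 = 6.8925×10⁻⁶ mol/L
Ni(OH)₂(s) ⇌ Ni²⁺(aq) + 2 OH⁻(aq)
With molar solubility s: [Ni²⁺] = s, [OH⁻] = 2s.
Ksp = [Ni²⁺][OH⁻]^2 = s · (2s)^2 = 4s^3
Ksp = 4 × (6.8925×10⁻⁶)^3 = 1.31×10⁻¹⁵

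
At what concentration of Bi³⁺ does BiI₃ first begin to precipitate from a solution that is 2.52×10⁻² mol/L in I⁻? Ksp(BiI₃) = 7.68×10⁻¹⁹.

Each salt precipitates once Q = Ksp for that salt.
BiI₃(s) ⇌ Bi³⁺(aq) + 3 I⁻(aq)
Ksp = [Bi³⁺][I⁻]^3 = [Bi³⁺](2.52×10⁻²)^3
[Bi³⁺] = 7.68×10⁻¹⁹ / (2.52×10⁻²)^3 = 4.80×10⁻¹⁴
[Bi³⁺] = 4.80×10⁻¹⁴ mol/L

4.80×10⁻¹⁴ M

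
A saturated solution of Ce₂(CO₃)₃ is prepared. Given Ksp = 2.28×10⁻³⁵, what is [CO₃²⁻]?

Ce₂(CO₃)₃(s) ⇌ 2 Ce³⁺(aq) + 3 CO₃²⁻(aq)
For each mole of Ce₂(CO₃)₃ that dissolves per liter, [Ce³⁺] = 2s and [CO₃²⁻] = 3s; let s denote this solubility.
Ksp = [Ce³⁺]^2[CO₃²⁻]^3 = (2s)^2 · (3s)^3 = 108s^5 = 2.28×10⁻³⁵
s = 4.62×10⁻⁸ M
[CO₃²⁻] = 3s = 1.39×10⁻⁷ M

1.39×10⁻⁷ M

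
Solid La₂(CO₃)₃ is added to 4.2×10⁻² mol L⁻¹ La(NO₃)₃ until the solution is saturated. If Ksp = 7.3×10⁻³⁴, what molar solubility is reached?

2.5×10⁻¹¹ M

La₂(CO₃)₃(s) ⇌ 2 La³⁺(aq) + 3 CO₃²⁻(aq)
With La³⁺ already at 4.2×10⁻² mol L⁻¹ and s small, take [La³⁺] ≈ 4.2×10⁻² mol L⁻¹ and [CO₃²⁻] = 3s.
Ksp = [La³⁺]^2[CO₃²⁻]^3 = (4.2×10⁻²)^2(3s)^3
(3s)^3 = 7.3×10⁻³⁴ / (4.2×10⁻²)^2 = 4.1×10⁻³¹
s = 2.5×10⁻¹¹ mol L⁻¹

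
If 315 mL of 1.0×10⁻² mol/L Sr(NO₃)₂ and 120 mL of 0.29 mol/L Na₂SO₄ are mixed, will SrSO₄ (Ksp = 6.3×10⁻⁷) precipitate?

The combined volume is 435 mL.
[Sr²⁺] = (1.0×10⁻²)(315)/435 = 7.2×10⁻³ mol/L
[SO₄²⁻] = (0.29)(120)/435 = 8.0×10⁻² mol/L
Q = [Sr²⁺][SO₄²⁻] = 5.8×10⁻⁴
Since Q (5.8×10⁻⁴) exceeds Ksp (6.3×10⁻⁷), SrSO₄ will precipitate.

Yes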